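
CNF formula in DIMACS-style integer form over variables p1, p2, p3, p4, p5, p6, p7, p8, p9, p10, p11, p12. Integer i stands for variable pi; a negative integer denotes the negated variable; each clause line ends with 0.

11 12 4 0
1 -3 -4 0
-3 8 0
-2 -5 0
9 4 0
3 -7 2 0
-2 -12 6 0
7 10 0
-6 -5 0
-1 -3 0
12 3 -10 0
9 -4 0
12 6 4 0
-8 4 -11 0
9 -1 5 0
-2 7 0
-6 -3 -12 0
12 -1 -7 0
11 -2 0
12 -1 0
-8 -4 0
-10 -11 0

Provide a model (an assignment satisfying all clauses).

p9 occurs only positively in the remaining clauses — set p9 = True.
Branch on p1: take p1 = False.
The remaining clauses are satisfied by p2 = False, p3 = True, p4 = False, p5 = False, p6 = False, p7 = False, p8 = True, p10 = True, p11 = False, p12 = True.
Every clause has at least one true literal under this assignment.

p1=F, p2=F, p3=T, p4=F, p5=F, p6=F, p7=F, p8=T, p9=T, p10=T, p11=F, p12=T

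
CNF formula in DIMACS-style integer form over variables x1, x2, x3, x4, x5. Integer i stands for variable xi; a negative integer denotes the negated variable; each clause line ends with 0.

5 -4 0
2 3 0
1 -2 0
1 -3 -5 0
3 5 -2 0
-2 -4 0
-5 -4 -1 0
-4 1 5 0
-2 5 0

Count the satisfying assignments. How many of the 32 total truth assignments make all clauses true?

5

The models are:
  x1=F x2=F x3=T x4=F x5=F
  x1=T x2=F x3=T x4=F x5=F
  x1=T x2=F x3=T x4=F x5=T
  x1=T x2=T x3=F x4=F x5=T
  x1=T x2=T x3=T x4=F x5=T
That's 5 in total.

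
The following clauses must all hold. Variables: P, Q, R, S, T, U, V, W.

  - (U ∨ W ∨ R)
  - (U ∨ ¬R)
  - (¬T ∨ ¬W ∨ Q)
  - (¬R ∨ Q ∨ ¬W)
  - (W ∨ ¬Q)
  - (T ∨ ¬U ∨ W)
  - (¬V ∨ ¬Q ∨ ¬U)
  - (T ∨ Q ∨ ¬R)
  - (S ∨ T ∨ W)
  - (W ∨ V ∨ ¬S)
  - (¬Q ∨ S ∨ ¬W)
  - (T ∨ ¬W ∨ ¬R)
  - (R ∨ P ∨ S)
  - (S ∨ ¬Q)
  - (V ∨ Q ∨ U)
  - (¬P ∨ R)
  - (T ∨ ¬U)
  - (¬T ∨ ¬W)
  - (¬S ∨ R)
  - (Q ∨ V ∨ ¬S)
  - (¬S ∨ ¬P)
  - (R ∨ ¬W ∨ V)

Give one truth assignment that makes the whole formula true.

Set P = True and propagate.
  then R is forced to True.
  then U is forced to True.
  then T is forced to True.
  then W is forced to False.
  then Q is forced to False.
  then S is forced to False.
V is now unconstrained; take V = False.

P=True, Q=False, R=True, S=False, T=True, U=True, V=False, W=False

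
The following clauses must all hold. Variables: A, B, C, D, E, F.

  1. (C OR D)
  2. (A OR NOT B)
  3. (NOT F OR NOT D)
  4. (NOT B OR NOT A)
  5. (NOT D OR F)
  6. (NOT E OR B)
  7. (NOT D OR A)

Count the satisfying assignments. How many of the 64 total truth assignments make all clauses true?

The models are:
  A=F B=F C=T D=F E=F F=F
  A=F B=F C=T D=F E=F F=T
  A=T B=F C=T D=F E=F F=F
  A=T B=F C=T D=F E=F F=T
That's 4 in total.

4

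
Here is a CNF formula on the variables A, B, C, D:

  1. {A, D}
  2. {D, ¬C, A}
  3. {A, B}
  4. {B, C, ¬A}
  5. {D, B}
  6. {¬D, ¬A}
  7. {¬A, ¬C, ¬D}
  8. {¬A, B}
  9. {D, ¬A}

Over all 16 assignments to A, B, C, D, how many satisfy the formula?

The models are:
  A=F B=T C=F D=T
  A=F B=T C=T D=T
Count: 2.

2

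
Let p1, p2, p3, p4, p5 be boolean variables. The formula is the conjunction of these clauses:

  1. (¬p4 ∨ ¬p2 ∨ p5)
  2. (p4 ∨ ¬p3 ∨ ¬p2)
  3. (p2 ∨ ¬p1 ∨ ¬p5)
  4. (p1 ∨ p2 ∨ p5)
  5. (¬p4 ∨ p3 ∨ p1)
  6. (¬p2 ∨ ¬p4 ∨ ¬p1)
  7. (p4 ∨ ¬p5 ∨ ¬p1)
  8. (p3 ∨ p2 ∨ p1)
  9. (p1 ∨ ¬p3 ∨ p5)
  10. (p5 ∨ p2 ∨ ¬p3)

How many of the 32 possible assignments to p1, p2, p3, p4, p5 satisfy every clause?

8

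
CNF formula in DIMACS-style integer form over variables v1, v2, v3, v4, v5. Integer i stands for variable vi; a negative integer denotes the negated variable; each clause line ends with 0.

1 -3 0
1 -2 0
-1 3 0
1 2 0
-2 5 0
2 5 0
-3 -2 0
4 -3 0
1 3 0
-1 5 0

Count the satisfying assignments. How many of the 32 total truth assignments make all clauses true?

1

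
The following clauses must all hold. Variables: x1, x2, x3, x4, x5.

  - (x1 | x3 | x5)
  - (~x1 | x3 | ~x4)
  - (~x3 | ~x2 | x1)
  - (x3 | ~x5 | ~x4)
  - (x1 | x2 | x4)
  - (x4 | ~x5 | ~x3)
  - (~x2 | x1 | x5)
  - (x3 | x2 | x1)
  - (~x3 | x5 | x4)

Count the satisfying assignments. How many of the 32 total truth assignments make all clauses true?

Case analysis on x3 and x1:
  x3=1, x1=1: remaining (x2,x4,x5) ∈ {(0,1,0); (0,1,1); (1,1,0); (1,1,1)} — 4.
  x3=1, x1=0: remaining (x2,x4,x5) ∈ {(0,1,0); (0,1,1)} — 2.
  x3=0, x1=1: remaining (x2,x4,x5) ∈ {(0,0,0); (0,0,1); (1,0,0); (1,0,1)} — 4.
  x3=0, x1=0: remaining (x2,x4,x5) ∈ {(1,0,1)} — 1.
Total: 4 + 2 + 4 + 1 = 11.

11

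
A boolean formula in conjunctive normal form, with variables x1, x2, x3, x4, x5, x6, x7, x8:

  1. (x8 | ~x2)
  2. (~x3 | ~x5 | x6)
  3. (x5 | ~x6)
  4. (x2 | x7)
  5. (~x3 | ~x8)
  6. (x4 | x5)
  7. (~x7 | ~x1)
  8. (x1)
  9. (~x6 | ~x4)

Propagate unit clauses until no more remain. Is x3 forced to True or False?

False

(x1) stands alone — x1 = True.
(~x7 | ~x1): since x1 = True, the clause reduces to (~x7). x7 = False.
(x2 | x7): since x7 = False, the clause reduces to (x2). x2 = True.
(~x2 | x8): since x2 = True, the clause reduces to (x8). x8 = True.
From (~x3 | ~x8) and x8 = True: x3 = False.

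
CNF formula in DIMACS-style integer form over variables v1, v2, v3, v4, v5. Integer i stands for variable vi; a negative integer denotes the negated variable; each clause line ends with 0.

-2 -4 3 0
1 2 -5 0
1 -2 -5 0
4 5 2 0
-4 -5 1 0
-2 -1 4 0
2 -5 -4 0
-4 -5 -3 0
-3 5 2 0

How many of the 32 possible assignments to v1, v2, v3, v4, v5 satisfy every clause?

Case analysis on v2 and v5:
  v2=1, v5=1: a clause becomes empty — 0.
  v2=1, v5=0: remaining (v1,v3,v4) ∈ {(0,0,0); (0,1,0); (0,1,1); (1,1,1)} — 4.
  v2=0, v5=1: remaining (v1,v3,v4) ∈ {(1,0,0); (1,1,0)} — 2.
  v2=0, v5=0: remaining (v1,v3,v4) ∈ {(0,0,1); (1,0,1)} — 2.
Total: 0 + 4 + 2 + 2 = 8.

8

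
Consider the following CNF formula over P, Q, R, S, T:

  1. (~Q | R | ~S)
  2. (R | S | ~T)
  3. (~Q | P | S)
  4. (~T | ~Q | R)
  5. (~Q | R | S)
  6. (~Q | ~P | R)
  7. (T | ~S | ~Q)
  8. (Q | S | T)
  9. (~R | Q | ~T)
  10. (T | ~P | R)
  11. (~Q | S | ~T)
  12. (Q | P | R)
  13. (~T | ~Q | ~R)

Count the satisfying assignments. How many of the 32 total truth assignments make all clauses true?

Satisfying assignments:
  P=0 Q=0 R=1 S=1 T=0
  P=1 Q=0 R=0 S=1 T=1
  P=1 Q=0 R=1 S=1 T=0
  P=1 Q=1 R=1 S=0 T=0
That's 4 in total.

4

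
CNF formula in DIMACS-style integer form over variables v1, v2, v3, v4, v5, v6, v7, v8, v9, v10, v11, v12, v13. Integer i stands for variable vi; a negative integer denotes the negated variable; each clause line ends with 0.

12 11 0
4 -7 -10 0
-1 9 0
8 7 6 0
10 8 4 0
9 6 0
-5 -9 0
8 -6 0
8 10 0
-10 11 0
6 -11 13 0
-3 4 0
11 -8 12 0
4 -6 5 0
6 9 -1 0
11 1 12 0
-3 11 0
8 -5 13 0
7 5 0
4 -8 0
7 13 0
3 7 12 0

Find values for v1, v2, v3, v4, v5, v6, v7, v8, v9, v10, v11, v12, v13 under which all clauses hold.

v1=F, v2=F, v3=T, v4=T, v5=F, v6=T, v7=T, v8=T, v9=F, v10=F, v11=T, v12=T, v13=T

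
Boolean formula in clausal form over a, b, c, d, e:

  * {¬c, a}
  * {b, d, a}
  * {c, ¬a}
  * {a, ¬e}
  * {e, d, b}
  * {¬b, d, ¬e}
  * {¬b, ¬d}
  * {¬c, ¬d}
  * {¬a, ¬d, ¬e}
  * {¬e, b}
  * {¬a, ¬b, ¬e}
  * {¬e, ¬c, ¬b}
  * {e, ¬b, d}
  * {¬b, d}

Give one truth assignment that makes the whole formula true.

Set a = False and propagate.
  then c is forced to False.
  then e is forced to False.
Branch on b: take b = False.
  then d is forced to True.

a=0, b=0, c=0, d=1, e=0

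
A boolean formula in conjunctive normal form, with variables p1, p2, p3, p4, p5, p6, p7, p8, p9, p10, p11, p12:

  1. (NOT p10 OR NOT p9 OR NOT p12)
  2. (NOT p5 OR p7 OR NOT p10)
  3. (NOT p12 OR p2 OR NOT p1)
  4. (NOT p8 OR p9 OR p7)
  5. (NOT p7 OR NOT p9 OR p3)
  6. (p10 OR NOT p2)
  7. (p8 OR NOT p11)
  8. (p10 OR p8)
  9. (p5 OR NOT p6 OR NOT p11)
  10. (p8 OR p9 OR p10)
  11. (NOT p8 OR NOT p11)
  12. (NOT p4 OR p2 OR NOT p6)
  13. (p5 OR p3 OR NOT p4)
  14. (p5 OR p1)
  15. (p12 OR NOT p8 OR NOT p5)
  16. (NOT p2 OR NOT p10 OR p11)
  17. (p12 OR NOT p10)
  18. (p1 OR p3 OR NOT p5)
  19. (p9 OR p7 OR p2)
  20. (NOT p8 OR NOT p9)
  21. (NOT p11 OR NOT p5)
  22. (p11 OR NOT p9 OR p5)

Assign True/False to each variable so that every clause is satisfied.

Pure literal: p3 appears only positively; assign p3 = True.
p4 occurs only negated in the remaining clauses — set p4 = False.
Set p1 = True and propagate.
Branch on p2: take p2 = False.
  then p12 is forced to False.
  then p10 is forced to False.
  then p8 is forced to True.
  then p11 is forced to False.
  then p5 is forced to False.
  then p9 is forced to False.
  then p7 is forced to True.
p6 is now unconstrained; take p6 = False.
Every clause has at least one true literal under this assignment.

p1 = 1, p2 = 0, p3 = 1, p4 = 0, p5 = 0, p6 = 0, p7 = 1, p8 = 1, p9 = 0, p10 = 0, p11 = 0, p12 = 0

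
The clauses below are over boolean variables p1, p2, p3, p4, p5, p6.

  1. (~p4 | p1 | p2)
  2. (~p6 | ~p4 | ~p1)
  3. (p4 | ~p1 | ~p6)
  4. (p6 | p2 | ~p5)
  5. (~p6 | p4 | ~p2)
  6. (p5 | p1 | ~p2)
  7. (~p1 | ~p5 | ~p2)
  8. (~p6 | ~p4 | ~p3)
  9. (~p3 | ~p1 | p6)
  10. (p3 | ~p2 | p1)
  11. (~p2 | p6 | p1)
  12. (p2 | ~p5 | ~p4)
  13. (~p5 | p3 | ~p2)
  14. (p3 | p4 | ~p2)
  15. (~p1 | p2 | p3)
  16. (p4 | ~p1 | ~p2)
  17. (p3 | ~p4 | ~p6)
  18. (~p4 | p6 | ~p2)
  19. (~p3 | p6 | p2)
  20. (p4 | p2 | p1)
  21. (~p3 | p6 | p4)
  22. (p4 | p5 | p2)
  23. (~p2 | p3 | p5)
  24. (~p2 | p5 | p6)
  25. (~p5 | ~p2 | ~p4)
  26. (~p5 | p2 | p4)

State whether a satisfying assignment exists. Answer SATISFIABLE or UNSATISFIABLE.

UNSATISFIABLE

p2 = True:
  p4 = True:
    propagation gives p6=True, p1=False, p5=True; an empty clause results — contradiction.
  p4 = False:
    propagation gives p6=False, p1=True; an empty clause results — contradiction.
p2 = False:
  p4 = True:
    propagation gives p1=True, p6=False, p5=False, p3=False; an empty clause results — contradiction.
  p4 = False:
    propagation gives p1=True, p6=False, p5=False; an empty clause results — contradiction.
Every branch closes, so no satisfying assignment exists.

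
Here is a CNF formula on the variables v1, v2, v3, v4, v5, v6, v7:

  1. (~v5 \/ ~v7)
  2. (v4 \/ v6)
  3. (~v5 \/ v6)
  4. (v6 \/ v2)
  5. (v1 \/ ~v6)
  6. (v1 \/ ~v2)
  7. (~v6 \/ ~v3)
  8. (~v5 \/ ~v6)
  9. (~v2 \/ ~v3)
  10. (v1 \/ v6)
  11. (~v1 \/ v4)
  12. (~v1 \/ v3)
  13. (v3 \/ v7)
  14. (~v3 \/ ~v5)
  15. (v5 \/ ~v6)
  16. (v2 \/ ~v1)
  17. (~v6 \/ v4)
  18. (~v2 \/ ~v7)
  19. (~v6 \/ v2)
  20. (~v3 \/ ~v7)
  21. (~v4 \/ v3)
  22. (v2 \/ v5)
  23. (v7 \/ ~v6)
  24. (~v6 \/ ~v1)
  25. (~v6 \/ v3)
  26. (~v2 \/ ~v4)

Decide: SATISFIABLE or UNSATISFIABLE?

v6 = True:
  propagation gives v1=True; an empty clause results — contradiction.
v6 = False:
  propagation gives v4=True, v5=False, v2=True; an empty clause results — contradiction.
Every branch closes, so no satisfying assignment exists.

UNSATISFIABLE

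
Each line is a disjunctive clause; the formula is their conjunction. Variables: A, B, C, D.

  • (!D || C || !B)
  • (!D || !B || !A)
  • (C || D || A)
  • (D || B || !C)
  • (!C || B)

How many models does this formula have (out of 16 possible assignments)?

7

Case analysis on B and C:
  B=1, C=1: remaining (A,D) ∈ {(0,0); (0,1); (1,0)} — 3.
  B=1, C=0: remaining (A,D) ∈ {(1,0)} — 1.
  B=0, C=1: a clause becomes empty — 0.
  B=0, C=0: remaining (A,D) ∈ {(0,1); (1,0); (1,1)} — 3.
Total: 3 + 1 + 0 + 3 = 7.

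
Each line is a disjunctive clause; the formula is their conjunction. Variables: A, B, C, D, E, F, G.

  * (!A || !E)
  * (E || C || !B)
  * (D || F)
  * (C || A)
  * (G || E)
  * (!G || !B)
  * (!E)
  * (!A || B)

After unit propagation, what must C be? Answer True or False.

True

Unit clause (!E) sets E = False.
(G || E) with E = False leaves only G, so G = True.
(!G || !B) with G = True leaves only !B, so B = False.
(!A || B) with B = False leaves only !A, so A = False.
(A || C): since A = False, the clause reduces to (C). C = True.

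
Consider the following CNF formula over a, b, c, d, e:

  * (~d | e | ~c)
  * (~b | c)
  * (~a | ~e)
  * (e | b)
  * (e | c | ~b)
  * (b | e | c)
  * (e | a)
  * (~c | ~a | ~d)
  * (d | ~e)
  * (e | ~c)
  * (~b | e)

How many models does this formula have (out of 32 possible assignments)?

The models are:
  a=0 b=0 c=0 d=1 e=1
  a=0 b=0 c=1 d=1 e=1
  a=0 b=1 c=1 d=1 e=1
Count: 3.

3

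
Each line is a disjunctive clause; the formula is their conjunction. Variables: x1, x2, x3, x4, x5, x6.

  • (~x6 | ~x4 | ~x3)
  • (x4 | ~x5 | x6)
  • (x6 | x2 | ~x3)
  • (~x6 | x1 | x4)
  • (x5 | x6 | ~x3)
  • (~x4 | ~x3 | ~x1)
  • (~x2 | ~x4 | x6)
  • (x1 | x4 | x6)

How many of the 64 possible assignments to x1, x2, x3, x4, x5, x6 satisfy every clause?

Case analysis on x6 and x4:
  x6=T, x4=T: forces x3=F; x1, x2, x5 free → 2^3 = 8.
  x6=T, x4=F: forces x1=T; x2, x3, x5 free → 2^3 = 8.
  x6=F, x4=T: remaining (x1,x2,x3,x5) ∈ {(F,F,F,F); (F,F,F,T); (T,F,F,F); (T,F,F,T)} — 4.
  x6=F, x4=F: remaining (x1,x2,x3,x5) ∈ {(T,F,F,F); (T,T,F,F)} — 2.
Total: 8 + 8 + 4 + 2 = 22.

22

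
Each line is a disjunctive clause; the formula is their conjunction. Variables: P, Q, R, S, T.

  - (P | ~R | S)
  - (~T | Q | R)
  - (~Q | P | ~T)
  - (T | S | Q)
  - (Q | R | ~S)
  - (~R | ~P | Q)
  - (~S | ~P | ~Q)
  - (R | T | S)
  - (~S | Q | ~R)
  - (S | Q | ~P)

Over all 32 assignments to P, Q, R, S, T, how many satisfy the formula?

Satisfying assignments:
  P=F Q=T R=F S=T T=F
  P=F Q=T R=T S=T T=F
  P=T Q=T R=F S=F T=T
  P=T Q=T R=T S=F T=F
  P=T Q=T R=T S=F T=T
Count: 5.

5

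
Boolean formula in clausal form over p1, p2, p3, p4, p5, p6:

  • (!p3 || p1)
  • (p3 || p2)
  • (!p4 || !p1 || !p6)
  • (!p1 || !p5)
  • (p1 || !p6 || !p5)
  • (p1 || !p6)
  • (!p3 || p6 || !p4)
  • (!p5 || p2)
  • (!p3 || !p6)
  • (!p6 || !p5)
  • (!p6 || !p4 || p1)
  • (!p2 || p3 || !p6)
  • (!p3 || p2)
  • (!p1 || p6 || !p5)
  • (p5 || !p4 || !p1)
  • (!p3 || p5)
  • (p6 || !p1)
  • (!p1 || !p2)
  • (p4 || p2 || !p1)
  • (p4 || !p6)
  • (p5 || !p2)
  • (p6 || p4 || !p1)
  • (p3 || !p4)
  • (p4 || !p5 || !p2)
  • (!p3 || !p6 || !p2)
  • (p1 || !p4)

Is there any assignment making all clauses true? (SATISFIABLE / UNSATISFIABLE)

p1 = True:
  propagation gives p5=False, p4=False, p3=False, p2=True; an empty clause results — contradiction.
p1 = False:
  propagation gives p3=False, p2=True, p6=False, p5=True; an empty clause results — contradiction.
Every branch closes, so no satisfying assignment exists.

UNSATISFIABLE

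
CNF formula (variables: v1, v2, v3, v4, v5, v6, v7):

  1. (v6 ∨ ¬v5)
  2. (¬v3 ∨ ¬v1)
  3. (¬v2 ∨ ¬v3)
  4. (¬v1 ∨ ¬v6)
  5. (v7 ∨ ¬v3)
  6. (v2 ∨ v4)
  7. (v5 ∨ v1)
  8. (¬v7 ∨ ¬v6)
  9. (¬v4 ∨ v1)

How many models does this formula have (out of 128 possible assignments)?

7

The models are:
  v1=0 v2=1 v3=0 v4=0 v5=1 v6=1 v7=0
  v1=1 v2=0 v3=0 v4=1 v5=0 v6=0 v7=0
  v1=1 v2=0 v3=0 v4=1 v5=0 v6=0 v7=1
  v1=1 v2=1 v3=0 v4=0 v5=0 v6=0 v7=0
  v1=1 v2=1 v3=0 v4=0 v5=0 v6=0 v7=1
  v1=1 v2=1 v3=0 v4=1 v5=0 v6=0 v7=0
  v1=1 v2=1 v3=0 v4=1 v5=0 v6=0 v7=1
Count: 7.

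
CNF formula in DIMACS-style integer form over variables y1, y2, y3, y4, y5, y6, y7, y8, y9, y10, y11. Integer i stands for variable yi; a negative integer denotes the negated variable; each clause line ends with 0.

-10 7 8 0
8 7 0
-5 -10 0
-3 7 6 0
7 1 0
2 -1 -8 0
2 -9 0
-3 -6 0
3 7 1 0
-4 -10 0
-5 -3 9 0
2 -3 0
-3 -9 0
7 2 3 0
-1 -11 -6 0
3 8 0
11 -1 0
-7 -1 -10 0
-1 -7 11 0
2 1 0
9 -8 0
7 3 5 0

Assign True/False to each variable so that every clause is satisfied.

Pure literal: y2 appears only positively; assign y2 = True.
y4 occurs only negated in the remaining clauses — set y4 = False.
Try y1 = False.
  then y7 is forced to True.
Branch on y3: take y3 = False.
  then y8 is forced to True.
  then y9 is forced to True.
Set y5 = False and propagate.
y6, y10, y11 are now unconstrained; take y6 = True, y10 = True, y11 = True.
Every clause has at least one true literal under this assignment.
Check each clause:
  1. (y8 | ~y10 | y7) — y8 is true.
  2. (y7 | y8) — y8 is true.
  3. (~y5 | ~y10) — ~y5 is true.
  4. (~y3 | y6 | y7) — ~y3 is true.
  5. (y7 | y1) — y7 is true.
  6. (y2 | ~y8 | ~y1) — y2 is true.
  7. (y2 | ~y9) — y2 is true.
  8. (~y6 | ~y3) — ~y3 is true.
  9. (y7 | y3 | y1) — y7 is true.
  10. (~y4 | ~y10) — ~y4 is true.
  11. (y9 | ~y3 | ~y5) — y9 is true.
  12. (~y3 | y2) — y2 is true.
  13. (~y9 | ~y3) — ~y3 is true.
  14. (y7 | y2 | y3) — y2 is true.
  15. (~y11 | ~y6 | ~y1) — ~y1 is true.
  16. (y8 | y3) — y8 is true.
  17. (y11 | ~y1) — y11 is true.
  18. (~y7 | ~y1 | ~y10) — ~y1 is true.
  19. (~y1 | ~y7 | y11) — y11 is true.
  20. (y2 | y1) — y2 is true.
  21. (~y8 | y9) — y9 is true.
  22. (y5 | y7 | y3) — y7 is true.

y1=False  y2=True  y3=False  y4=False  y5=False  y6=True  y7=True  y8=True  y9=True  y10=True  y11=True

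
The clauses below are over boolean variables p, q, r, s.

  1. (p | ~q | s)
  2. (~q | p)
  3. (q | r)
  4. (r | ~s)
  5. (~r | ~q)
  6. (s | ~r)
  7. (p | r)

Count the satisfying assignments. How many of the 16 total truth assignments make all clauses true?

3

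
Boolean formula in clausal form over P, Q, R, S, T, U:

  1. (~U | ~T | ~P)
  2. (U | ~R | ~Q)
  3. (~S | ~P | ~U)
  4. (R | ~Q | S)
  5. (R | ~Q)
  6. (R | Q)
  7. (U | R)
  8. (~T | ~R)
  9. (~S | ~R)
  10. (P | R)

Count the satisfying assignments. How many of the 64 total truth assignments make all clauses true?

6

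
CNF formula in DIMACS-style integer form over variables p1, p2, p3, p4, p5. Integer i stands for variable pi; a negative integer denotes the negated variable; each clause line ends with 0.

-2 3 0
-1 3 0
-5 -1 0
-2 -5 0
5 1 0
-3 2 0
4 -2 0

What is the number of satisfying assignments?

Satisfying assignments:
  p1=0 p2=0 p3=0 p4=0 p5=1
  p1=0 p2=0 p3=0 p4=1 p5=1
  p1=1 p2=1 p3=1 p4=1 p5=0
Count: 3.

3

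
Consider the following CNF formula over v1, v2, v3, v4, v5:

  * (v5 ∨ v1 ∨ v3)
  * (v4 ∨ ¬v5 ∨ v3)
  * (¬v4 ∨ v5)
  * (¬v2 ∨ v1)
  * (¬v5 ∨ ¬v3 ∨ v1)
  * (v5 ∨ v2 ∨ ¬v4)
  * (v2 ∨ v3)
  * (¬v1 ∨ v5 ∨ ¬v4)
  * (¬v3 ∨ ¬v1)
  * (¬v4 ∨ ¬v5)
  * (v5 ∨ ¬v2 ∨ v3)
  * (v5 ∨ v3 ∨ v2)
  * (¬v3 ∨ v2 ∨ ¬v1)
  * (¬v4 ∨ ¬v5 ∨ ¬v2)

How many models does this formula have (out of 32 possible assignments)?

Satisfying assignments:
  v1=0 v2=0 v3=1 v4=0 v5=0
That's 1 in total.

1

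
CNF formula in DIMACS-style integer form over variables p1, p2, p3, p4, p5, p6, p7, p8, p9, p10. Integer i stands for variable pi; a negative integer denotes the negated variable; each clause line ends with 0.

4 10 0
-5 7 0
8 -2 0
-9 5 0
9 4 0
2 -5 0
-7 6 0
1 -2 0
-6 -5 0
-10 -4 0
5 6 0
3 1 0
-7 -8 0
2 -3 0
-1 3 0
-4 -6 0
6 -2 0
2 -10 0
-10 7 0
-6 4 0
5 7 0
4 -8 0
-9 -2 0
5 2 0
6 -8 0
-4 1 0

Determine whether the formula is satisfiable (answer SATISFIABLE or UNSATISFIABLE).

p2 = True:
  propagation gives p8=True, p1=True, p7=False, p5=False; an empty clause results — contradiction.
p2 = False:
  propagation gives p5=False; an empty clause results — contradiction.
Every branch closes, so no satisfying assignment exists.

UNSATISFIABLE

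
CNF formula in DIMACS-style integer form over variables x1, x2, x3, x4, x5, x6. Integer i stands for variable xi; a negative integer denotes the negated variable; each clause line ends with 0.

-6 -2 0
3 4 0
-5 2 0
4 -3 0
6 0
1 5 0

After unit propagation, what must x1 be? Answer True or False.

(x6) is a unit clause: x6 = True.
In (~x2 | ~x6), ~x6 is now false; ~x2 must hold, so x2 = False.
(x2 | ~x5): since x2 = False, the clause reduces to (~x5). x5 = False.
(x5 | x1): since x5 = False, the clause reduces to (x1). x1 = True.

True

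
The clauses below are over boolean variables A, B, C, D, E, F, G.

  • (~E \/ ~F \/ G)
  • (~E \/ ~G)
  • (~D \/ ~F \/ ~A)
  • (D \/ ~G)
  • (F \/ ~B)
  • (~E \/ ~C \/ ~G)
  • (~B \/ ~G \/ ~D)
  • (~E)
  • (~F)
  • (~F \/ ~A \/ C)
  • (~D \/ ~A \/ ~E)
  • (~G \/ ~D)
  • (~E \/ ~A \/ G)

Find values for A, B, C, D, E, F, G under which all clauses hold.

The clause (~E) is unit: E must be False.
Unit propagation: (~F) forces F = False.
The clause (~B) is unit: B must be False.
G occurs only negated in the remaining clauses — set G = False.
A, C, D are now unconstrained; take A = True, C = True, D = False.

A=T  B=F  C=T  D=F  E=F  F=F  G=F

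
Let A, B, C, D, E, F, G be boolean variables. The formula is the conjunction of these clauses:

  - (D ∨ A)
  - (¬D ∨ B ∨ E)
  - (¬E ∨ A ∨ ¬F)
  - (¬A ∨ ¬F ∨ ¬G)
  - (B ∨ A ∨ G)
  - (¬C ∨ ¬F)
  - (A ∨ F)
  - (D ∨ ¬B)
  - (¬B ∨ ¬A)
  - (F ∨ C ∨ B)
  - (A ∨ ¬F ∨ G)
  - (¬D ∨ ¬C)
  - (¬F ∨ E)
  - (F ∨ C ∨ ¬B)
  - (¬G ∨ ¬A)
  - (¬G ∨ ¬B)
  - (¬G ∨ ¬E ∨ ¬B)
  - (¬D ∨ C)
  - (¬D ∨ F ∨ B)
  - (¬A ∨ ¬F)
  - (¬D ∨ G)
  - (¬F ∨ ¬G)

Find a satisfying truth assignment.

A=True  B=False  C=True  D=False  E=True  F=False  G=False

Check each clause:
  1. (D ∨ A) — A is true.
  2. (B ∨ E ∨ ¬D) — ¬D is true.
  3. (A ∨ ¬F ∨ ¬E) — A is true.
  4. (¬F ∨ ¬A ∨ ¬G) — ¬G is true.
  5. (B ∨ G ∨ A) — A is true.
  6. (¬F ∨ ¬C) — ¬F is true.
  7. (F ∨ A) — A is true.
  8. (¬B ∨ D) — ¬B is true.
  9. (¬A ∨ ¬B) — ¬B is true.
  10. (F ∨ B ∨ C) — C is true.
  11. (A ∨ ¬F ∨ G) — A is true.
  12. (¬D ∨ ¬C) — ¬D is true.
  13. (¬F ∨ E) — ¬F is true.
  14. (¬B ∨ F ∨ C) — C is true.
  15. (¬A ∨ ¬G) — ¬G is true.
  16. (¬G ∨ ¬B) — ¬G is true.
  17. (¬G ∨ ¬B ∨ ¬E) — ¬G is true.
  18. (C ∨ ¬D) — C is true.
  19. (F ∨ ¬D ∨ B) — ¬D is true.
  20. (¬F ∨ ¬A) — ¬F is true.
  21. (¬D ∨ G) — ¬D is true.
  22. (¬F ∨ ¬G) — ¬G is true.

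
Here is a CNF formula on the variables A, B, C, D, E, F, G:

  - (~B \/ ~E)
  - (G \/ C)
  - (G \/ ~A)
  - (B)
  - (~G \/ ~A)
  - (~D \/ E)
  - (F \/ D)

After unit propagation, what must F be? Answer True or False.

(B) stands alone — B = True.
From (~B \/ ~E) and B = True: E = False.
(~D \/ E) with E = False leaves only ~D, so D = False.
(D \/ F): since D = False, the clause reduces to (F). F = True.

True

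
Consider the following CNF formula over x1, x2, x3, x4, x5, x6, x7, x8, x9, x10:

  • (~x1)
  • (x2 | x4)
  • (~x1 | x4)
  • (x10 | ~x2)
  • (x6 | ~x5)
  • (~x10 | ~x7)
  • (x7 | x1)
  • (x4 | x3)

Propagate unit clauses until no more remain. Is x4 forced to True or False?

(~x1) is a unit clause: x1 = False.
(x1 | x7) with x1 = False leaves only x7, so x7 = True.
(~x10 | ~x7): since x7 = True, the clause reduces to (~x10). x10 = False.
From (~x2 | x10) and x10 = False: x2 = False.
(x4 | x2) with x2 = False leaves only x4, so x4 = True.

True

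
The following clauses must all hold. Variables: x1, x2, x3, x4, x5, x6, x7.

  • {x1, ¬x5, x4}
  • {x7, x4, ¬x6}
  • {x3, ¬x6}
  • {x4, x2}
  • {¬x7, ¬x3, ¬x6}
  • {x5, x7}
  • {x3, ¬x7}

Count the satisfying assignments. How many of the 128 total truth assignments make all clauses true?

25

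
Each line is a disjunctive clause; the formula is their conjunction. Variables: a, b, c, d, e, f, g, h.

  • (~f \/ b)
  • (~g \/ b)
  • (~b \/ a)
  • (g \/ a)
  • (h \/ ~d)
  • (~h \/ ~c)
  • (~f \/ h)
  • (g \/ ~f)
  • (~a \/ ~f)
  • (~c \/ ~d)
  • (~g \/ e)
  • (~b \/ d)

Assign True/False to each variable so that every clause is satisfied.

a=T  b=T  c=F  d=T  e=T  f=F  g=F  h=T

c occurs only negated in the remaining clauses — set c = False.
Pure literal: e appears only positively; assign e = True.
Set a = True and propagate.
  then f is forced to False.
Try b = True.
  then d is forced to True.
  then h is forced to True.
g is now unconstrained; take g = False.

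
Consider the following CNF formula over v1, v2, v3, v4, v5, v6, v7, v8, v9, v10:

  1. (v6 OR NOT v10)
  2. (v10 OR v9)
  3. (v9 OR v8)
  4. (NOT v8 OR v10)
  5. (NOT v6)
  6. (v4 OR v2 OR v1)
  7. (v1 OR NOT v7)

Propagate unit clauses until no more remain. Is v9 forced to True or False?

Unit clause (NOT v6) sets v6 = False.
From (v6 OR NOT v10) and v6 = False: v10 = False.
(v10 OR v9): since v10 = False, the clause reduces to (v9). v9 = True.

True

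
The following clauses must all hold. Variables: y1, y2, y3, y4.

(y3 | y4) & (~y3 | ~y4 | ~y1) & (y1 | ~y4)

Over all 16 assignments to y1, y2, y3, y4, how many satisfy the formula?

Satisfying assignments:
  y1=0 y2=0 y3=1 y4=0
  y1=0 y2=1 y3=1 y4=0
  y1=1 y2=0 y3=0 y4=1
  y1=1 y2=0 y3=1 y4=0
  y1=1 y2=1 y3=0 y4=1
  y1=1 y2=1 y3=1 y4=0
Count: 6.

6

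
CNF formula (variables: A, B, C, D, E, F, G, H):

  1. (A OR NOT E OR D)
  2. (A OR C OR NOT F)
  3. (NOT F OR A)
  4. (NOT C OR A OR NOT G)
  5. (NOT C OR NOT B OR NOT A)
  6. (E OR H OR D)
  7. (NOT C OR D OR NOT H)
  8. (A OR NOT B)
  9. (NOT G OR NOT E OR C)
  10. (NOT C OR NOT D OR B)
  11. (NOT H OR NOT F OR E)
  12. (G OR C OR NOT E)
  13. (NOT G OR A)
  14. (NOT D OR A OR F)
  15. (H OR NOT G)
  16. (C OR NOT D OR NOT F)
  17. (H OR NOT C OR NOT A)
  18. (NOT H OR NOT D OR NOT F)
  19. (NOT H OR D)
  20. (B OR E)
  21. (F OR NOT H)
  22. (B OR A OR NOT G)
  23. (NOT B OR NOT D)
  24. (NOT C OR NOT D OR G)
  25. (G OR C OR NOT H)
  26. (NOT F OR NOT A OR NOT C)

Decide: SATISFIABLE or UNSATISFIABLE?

UNSATISFIABLE

C = True:
  A = True:
    propagation gives B=False, D=False, H=False; an empty clause results — contradiction.
  A = False:
    propagation gives F=False, G=False, B=False, D=False; an empty clause results — contradiction.
C = False:
  A = True:
    H = True:
      propagation gives D=True, F=False; contradiction.
    H = False:
      propagation gives G=False, E=False, D=True; contradiction.
  A = False:
    propagation gives F=False, B=False, G=False, E=False; an empty clause results — contradiction.
Every branch closes, so no satisfying assignment exists.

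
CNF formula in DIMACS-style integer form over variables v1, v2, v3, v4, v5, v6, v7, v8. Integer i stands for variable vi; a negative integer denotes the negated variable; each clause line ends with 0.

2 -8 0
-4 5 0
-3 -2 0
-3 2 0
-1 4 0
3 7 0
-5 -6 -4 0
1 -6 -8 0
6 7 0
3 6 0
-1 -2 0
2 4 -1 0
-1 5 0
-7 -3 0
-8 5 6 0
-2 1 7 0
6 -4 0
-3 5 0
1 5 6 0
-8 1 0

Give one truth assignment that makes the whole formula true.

v1 = False, v2 = True, v3 = False, v4 = False, v5 = False, v6 = True, v7 = True, v8 = False

Pure literal: v8 appears only negated; assign v8 = False.
Set v1 = False and propagate.
The remaining clauses are satisfied by v2 = True, v3 = False, v4 = False, v5 = False, v6 = True, v7 = True.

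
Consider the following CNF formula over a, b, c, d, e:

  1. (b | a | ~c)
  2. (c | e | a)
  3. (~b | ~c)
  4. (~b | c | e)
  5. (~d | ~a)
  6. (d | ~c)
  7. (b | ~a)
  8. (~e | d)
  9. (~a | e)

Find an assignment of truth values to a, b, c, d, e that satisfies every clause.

a=False, b=False, c=False, d=True, e=True

Check each clause:
  1. (~c | a | b) — ~c is true.
  2. (a | e | c) — e is true.
  3. (~b | ~c) — ~c is true.
  4. (e | c | ~b) — e is true.
  5. (~a | ~d) — ~a is true.
  6. (d | ~c) — d is true.
  7. (~a | b) — ~a is true.
  8. (d | ~e) — d is true.
  9. (~a | e) — e is true.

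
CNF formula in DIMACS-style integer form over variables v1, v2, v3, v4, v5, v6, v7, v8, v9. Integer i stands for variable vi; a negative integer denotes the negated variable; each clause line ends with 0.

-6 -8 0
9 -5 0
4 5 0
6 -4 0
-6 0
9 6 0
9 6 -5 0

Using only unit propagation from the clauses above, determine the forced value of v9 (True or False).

True

(~v6) stands alone — v6 = False.
(~v4 | v6): since v6 = False, the clause reduces to (~v4). v4 = False.
From (v5 | v4) and v4 = False: v5 = True.
(v9 | ~v5) with v5 = True leaves only v9, so v9 = True.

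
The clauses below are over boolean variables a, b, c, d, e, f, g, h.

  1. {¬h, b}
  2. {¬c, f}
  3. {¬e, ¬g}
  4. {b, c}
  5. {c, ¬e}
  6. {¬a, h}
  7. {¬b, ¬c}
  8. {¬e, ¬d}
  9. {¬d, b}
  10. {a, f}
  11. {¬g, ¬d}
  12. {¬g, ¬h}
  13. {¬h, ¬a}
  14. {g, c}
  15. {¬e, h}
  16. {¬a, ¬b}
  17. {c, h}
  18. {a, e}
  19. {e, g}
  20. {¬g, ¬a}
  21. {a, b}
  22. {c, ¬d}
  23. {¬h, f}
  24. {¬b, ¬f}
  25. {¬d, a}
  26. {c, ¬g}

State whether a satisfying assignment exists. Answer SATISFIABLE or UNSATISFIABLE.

UNSATISFIABLE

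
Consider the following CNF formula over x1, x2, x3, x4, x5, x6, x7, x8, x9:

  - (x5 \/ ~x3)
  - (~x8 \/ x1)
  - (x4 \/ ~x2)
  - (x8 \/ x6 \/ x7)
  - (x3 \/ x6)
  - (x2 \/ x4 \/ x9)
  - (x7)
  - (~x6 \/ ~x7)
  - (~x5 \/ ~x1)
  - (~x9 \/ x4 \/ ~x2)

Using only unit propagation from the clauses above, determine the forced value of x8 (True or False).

False

(x7) is a unit clause: x7 = True.
(~x6 \/ ~x7): since x7 = True, the clause reduces to (~x6). x6 = False.
(x3 \/ x6) with x6 = False leaves only x3, so x3 = True.
In (~x3 \/ x5), ~x3 is now false; x5 must hold, so x5 = True.
(~x5 \/ ~x1) with x5 = True leaves only ~x1, so x1 = False.
(x1 \/ ~x8) with x1 = False leaves only ~x8, so x8 = False.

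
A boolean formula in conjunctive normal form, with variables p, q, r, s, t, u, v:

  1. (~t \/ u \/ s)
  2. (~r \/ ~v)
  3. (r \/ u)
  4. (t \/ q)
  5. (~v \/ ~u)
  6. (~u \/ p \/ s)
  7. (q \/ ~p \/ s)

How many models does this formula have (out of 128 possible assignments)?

Split on u, then s.
  u=T, s=T: p, r free; 3 ways for (q,t,v) × 2^2 = 12.
  u=T, s=F: remaining (p,q,r,t,v) ∈ {(T,T,F,F,F); (T,T,F,T,F); (T,T,T,F,F); (T,T,T,T,F)} — 4.
  u=F, s=T: p free; 3 ways for (q,r,t,v) × 2^1 = 6.
  u=F, s=F: remaining (p,q,r,t,v) ∈ {(F,T,T,F,F); (T,T,T,F,F)} — 2.
Total: 12 + 4 + 6 + 2 = 24.

24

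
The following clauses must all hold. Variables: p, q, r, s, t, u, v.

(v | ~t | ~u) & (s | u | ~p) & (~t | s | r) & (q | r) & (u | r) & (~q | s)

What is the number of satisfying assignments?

Split on r, then s.
  r=T, s=T: p, q free; 7 ways for (t,u,v) × 2^2 = 28.
  r=T, s=F: 10 of the 32 assignments to (p,q,t,u,v) work.
  r=F, s=T: p free; 3 ways for (q,t,u,v) × 2^1 = 6.
  r=F, s=F: a clause becomes empty — 0.
Total: 28 + 10 + 6 + 0 = 44.

44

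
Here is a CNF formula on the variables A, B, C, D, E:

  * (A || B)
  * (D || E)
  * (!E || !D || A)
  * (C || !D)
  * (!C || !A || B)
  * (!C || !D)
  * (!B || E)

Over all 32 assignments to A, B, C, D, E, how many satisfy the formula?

5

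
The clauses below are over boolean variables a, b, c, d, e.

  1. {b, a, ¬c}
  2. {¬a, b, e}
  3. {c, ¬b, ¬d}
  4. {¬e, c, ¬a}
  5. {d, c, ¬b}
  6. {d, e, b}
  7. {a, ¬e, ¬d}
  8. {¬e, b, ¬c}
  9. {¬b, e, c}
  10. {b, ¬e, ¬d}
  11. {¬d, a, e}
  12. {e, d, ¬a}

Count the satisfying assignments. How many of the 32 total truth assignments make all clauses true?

The models are:
  a=F b=F c=F d=F e=T
  a=F b=T c=T d=F e=F
  a=F b=T c=T d=F e=T
  a=T b=T c=T d=F e=T
  a=T b=T c=T d=T e=F
  a=T b=T c=T d=T e=T
Count: 6.

6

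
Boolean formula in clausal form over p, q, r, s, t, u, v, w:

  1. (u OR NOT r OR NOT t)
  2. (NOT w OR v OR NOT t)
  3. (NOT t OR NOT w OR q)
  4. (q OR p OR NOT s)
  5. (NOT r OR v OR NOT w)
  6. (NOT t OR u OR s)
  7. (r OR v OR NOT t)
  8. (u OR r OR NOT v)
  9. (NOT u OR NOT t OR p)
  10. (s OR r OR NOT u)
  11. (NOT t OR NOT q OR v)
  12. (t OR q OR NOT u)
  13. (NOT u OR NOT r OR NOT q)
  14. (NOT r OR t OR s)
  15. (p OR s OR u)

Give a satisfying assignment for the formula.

p=T, q=T, r=F, s=T, t=F, u=T, v=F, w=T

p occurs only positively in the remaining clauses — set p = True.
Branch on q: take q = True.
Branch on r: take r = False.
Set s = True and propagate.
The remaining clauses are satisfied by t = False, u = True, v = False, w = True.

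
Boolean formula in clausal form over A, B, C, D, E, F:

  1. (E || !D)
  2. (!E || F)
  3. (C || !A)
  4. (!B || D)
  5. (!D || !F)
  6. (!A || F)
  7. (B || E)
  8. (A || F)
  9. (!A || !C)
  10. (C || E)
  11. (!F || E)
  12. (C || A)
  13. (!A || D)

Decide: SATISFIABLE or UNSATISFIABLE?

Set A = False and propagate.
  then F is forced to True.
  then D is forced to False.
  then B is forced to False.
  then E is forced to True.
  then C is forced to True.
So A=F, B=F, C=T, D=F, E=T, F=T is a satisfying assignment.

SATISFIABLE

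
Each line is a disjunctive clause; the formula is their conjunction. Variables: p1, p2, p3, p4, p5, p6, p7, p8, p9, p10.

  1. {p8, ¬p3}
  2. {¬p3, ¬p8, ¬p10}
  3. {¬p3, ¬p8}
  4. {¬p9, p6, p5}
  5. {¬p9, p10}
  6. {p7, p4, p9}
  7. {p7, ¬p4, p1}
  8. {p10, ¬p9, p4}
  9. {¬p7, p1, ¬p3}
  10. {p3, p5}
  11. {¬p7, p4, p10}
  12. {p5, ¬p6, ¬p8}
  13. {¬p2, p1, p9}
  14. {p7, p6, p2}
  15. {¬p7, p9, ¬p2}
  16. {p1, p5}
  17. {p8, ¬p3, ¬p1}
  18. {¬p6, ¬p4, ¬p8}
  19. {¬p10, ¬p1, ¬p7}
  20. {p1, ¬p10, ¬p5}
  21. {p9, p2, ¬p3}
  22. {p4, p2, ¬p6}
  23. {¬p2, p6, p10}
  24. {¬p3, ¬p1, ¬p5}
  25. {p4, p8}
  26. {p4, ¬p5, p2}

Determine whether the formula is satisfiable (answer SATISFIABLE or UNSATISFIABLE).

Try p1 = True.
Branch on p2: take p2 = True.
Try p3 = False.
  then p5 is forced to True.
For the remaining variables, p4 = True, p6 = False, p7 = False, p8 = True, p9 = False, p10 = True works.
Every clause has at least one true literal under this assignment.
So p1=True  p2=True  p3=False  p4=True  p5=True  p6=False  p7=False  p8=True  p9=False  p10=True is a satisfying assignment.

SATISFIABLE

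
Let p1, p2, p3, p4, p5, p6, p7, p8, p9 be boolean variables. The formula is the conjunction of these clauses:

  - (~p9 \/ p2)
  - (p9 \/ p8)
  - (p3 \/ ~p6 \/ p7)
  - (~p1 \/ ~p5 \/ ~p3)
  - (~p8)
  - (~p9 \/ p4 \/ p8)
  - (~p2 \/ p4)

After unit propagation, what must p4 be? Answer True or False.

True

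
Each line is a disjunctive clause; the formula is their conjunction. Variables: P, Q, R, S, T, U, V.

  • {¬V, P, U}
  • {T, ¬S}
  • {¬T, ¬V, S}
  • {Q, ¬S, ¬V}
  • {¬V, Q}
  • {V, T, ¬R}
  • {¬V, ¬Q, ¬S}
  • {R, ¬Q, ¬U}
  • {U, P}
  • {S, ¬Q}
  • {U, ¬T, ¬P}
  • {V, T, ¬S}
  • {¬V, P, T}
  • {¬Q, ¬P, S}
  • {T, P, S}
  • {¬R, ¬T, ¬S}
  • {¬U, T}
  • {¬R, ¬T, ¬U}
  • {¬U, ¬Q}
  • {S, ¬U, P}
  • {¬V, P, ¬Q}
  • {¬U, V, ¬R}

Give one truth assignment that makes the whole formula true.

P=F, Q=F, R=F, S=T, T=T, U=T, V=F

Branch on P: take P = False.
  then U is forced to True.
  then T is forced to True.
  then R is forced to False.
  then Q is forced to False.
  then V is forced to False.
  then S is forced to True.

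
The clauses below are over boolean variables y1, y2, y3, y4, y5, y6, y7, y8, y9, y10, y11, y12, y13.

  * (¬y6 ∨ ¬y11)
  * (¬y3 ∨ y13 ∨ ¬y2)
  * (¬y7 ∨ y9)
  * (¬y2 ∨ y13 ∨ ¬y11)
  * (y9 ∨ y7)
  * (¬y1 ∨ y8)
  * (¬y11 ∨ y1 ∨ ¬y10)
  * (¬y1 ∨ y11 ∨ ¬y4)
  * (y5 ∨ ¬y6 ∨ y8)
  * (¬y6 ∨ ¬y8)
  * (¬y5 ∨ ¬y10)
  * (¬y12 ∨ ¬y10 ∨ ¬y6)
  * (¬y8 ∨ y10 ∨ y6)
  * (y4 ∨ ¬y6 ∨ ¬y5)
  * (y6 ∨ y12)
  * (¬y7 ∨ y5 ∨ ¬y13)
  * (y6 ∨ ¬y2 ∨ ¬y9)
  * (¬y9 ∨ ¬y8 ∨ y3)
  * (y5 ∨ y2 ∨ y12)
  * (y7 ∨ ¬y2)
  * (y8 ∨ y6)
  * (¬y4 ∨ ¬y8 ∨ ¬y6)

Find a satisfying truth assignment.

y1=False, y2=False, y3=True, y4=True, y5=True, y6=True, y7=True, y8=False, y9=True, y10=False, y11=False, y12=True, y13=False

Check each clause:
  1. (¬y11 ∨ ¬y6) — ¬y11 is true.
  2. (¬y2 ∨ y13 ∨ ¬y3) — ¬y2 is true.
  3. (y9 ∨ ¬y7) — y9 is true.
  4. (¬y11 ∨ y13 ∨ ¬y2) — ¬y11 is true.
  5. (y9 ∨ y7) — y9 is true.
  6. (y8 ∨ ¬y1) — ¬y1 is true.
  7. (¬y11 ∨ y1 ∨ ¬y10) — ¬y11 is true.
  8. (¬y4 ∨ ¬y1 ∨ y11) — ¬y1 is true.
  9. (y8 ∨ ¬y6 ∨ y5) — y5 is true.
  10. (¬y6 ∨ ¬y8) — ¬y8 is true.
  11. (¬y10 ∨ ¬y5) — ¬y10 is true.
  12. (¬y12 ∨ ¬y6 ∨ ¬y10) — ¬y10 is true.
  13. (y10 ∨ y6 ∨ ¬y8) — ¬y8 is true.
  14. (¬y5 ∨ y4 ∨ ¬y6) — y4 is true.
  15. (y6 ∨ y12) — y12 is true.
  16. (¬y7 ∨ y5 ∨ ¬y13) — ¬y13 is true.
  17. (y6 ∨ ¬y2 ∨ ¬y9) — ¬y2 is true.
  18. (¬y9 ∨ ¬y8 ∨ y3) — ¬y8 is true.
  19. (y12 ∨ y5 ∨ y2) — y12 is true.
  20. (y7 ∨ ¬y2) — ¬y2 is true.
  21. (y8 ∨ y6) — y6 is true.
  22. (¬y8 ∨ ¬y6 ∨ ¬y4) — ¬y8 is true.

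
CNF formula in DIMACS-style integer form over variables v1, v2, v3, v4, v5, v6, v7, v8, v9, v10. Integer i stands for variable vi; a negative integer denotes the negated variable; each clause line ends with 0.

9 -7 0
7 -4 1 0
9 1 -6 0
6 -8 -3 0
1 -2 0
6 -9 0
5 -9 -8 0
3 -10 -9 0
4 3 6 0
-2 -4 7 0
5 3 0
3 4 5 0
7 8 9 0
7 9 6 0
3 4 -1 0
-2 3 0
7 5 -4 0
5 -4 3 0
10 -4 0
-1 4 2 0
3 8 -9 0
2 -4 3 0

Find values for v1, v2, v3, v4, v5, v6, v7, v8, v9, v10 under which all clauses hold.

v1=F  v2=F  v3=F  v4=F  v5=T  v6=T  v7=T  v8=T  v9=T  v10=F

v5 occurs only positively in the remaining clauses — set v5 = True.
Branch on v1: take v1 = False.
  then v2 is forced to False.
Try v3 = False.
  then v4 is forced to False.
  then v6 is forced to True.
  then v9 is forced to True.
  then v10 is forced to False.
  then v8 is forced to True.
v7 is now unconstrained; take v7 = True.
Every clause has at least one true literal under this assignment.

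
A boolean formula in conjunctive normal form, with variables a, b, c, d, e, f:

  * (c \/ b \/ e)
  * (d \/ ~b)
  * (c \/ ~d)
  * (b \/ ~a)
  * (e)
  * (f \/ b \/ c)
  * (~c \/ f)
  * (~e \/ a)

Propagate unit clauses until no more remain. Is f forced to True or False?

(e) stands alone — e = True.
From (a \/ ~e) and e = True: a = True.
(b \/ ~a): since a = True, the clause reduces to (b). b = True.
(d \/ ~b) with b = True leaves only d, so d = True.
(~d \/ c): since d = True, the clause reduces to (c). c = True.
In (f \/ ~c), ~c is now false; f must hold, so f = True.

True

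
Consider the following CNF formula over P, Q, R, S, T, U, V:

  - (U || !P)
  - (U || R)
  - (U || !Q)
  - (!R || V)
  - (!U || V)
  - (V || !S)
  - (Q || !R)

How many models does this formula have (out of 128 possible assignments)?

24

Case analysis on U and R:
  U=1, R=1: forces Q=1; V=1; P, S, T free → 2^3 = 8.
  U=1, R=0: forces V=1; P, Q, S, T free → 2^4 = 16.
  U=0, R=1: a clause becomes empty — 0.
  U=0, R=0: a clause becomes empty — 0.
Total: 8 + 16 + 0 + 0 = 24.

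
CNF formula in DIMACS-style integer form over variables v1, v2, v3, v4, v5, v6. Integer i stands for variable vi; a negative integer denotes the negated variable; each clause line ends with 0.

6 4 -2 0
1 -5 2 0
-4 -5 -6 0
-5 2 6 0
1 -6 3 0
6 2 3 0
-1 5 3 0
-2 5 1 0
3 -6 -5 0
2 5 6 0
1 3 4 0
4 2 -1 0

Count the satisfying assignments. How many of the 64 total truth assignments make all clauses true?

12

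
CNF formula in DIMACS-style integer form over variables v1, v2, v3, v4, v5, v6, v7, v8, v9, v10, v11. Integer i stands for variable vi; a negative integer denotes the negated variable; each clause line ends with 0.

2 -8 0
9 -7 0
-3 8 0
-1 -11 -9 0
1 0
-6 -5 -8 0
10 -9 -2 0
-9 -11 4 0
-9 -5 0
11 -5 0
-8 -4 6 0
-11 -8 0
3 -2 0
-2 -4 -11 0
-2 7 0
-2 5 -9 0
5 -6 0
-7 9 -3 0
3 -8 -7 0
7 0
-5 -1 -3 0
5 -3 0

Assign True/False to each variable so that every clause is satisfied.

v1 = True, v2 = False, v3 = False, v4 = True, v5 = False, v6 = False, v7 = True, v8 = False, v9 = True, v10 = False, v11 = False

Check each clause:
  1. (NOT v8 OR v2) — NOT v8 is true.
  2. (v9 OR NOT v7) — v9 is true.
  3. (NOT v3 OR v8) — NOT v3 is true.
  4. (NOT v9 OR NOT v1 OR NOT v11) — NOT v11 is true.
  5. (v1) — v1 is true.
  6. (NOT v8 OR NOT v5 OR NOT v6) — NOT v8 is true.
  7. (v10 OR NOT v2 OR NOT v9) — NOT v2 is true.
  8. (v4 OR NOT v11 OR NOT v9) — v4 is true.
  9. (NOT v9 OR NOT v5) — NOT v5 is true.
  10. (v11 OR NOT v5) — NOT v5 is true.
  11. (NOT v8 OR v6 OR NOT v4) — NOT v8 is true.
  12. (NOT v8 OR NOT v11) — NOT v8 is true.
  13. (NOT v2 OR v3) — NOT v2 is true.
  14. (NOT v11 OR NOT v2 OR NOT v4) — NOT v11 is true.
  15. (NOT v2 OR v7) — NOT v2 is true.
  16. (NOT v9 OR NOT v2 OR v5) — NOT v2 is true.
  17. (v5 OR NOT v6) — NOT v6 is true.
  18. (NOT v7 OR v9 OR NOT v3) — v9 is true.
  19. (NOT v8 OR v3 OR NOT v7) — NOT v8 is true.
  20. (v7) — v7 is true.
  21. (NOT v5 OR NOT v3 OR NOT v1) — NOT v5 is true.
  22. (v5 OR NOT v3) — NOT v3 is true.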